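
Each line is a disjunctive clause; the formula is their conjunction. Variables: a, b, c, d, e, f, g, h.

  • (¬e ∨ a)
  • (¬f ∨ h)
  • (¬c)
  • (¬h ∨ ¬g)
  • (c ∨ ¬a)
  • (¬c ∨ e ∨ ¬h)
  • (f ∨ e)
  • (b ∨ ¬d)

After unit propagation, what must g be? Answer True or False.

(¬c) stands alone — c = False.
(c ∨ ¬a) with c = False leaves only ¬a, so a = False.
In (a ∨ ¬e), a is now false; ¬e must hold, so e = False.
From (e ∨ f) and e = False: f = True.
In (¬f ∨ h), ¬f is now false; h must hold, so h = True.
In (¬h ∨ ¬g), ¬h is now false; ¬g must hold, so g = False.

False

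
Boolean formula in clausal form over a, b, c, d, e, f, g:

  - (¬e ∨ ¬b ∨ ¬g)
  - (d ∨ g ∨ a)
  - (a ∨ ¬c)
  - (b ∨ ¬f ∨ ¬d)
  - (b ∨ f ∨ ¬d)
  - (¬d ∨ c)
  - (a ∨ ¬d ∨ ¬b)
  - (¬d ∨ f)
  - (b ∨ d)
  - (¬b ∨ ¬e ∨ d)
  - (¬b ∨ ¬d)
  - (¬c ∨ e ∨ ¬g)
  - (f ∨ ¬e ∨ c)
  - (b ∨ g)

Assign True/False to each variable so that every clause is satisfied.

a = F, b = T, c = F, d = F, e = F, f = T, g = T

Check each clause:
  1. (¬e ∨ ¬b ∨ ¬g) — ¬e is true.
  2. (g ∨ a ∨ d) — g is true.
  3. (a ∨ ¬c) — ¬c is true.
  4. (¬d ∨ b ∨ ¬f) — b is true.
  5. (f ∨ ¬d ∨ b) — b is true.
  6. (¬d ∨ c) — ¬d is true.
  7. (¬b ∨ ¬d ∨ a) — ¬d is true.
  8. (¬d ∨ f) — ¬d is true.
  9. (b ∨ d) — b is true.
  10. (d ∨ ¬e ∨ ¬b) — ¬e is true.
  11. (¬b ∨ ¬d) — ¬d is true.
  12. (e ∨ ¬c ∨ ¬g) — ¬c is true.
  13. (c ∨ f ∨ ¬e) — ¬e is true.
  14. (b ∨ g) — b is true.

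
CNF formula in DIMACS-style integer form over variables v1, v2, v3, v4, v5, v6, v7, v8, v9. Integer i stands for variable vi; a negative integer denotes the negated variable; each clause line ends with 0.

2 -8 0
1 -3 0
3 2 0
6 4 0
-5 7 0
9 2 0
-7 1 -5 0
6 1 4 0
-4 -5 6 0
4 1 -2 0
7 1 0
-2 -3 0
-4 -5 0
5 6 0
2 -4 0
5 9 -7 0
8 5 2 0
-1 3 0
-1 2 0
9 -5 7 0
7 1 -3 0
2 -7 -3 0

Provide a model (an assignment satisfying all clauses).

v1 = False, v2 = True, v3 = False, v4 = True, v5 = False, v6 = True, v7 = True, v8 = False, v9 = True

Check each clause:
  1. {v2, ¬v8} — ¬v8 is true.
  2. {v1, ¬v3} — ¬v3 is true.
  3. {v2, v3} — v2 is true.
  4. {v6, v4} — v4 is true.
  5. {v7, ¬v5} — ¬v5 is true.
  6. {v9, v2} — v9 is true.
  7. {¬v5, ¬v7, v1} — ¬v5 is true.
  8. {v4, v6, v1} — v4 is true.
  9. {v6, ¬v4, ¬v5} — ¬v5 is true.
  10. {v1, v4, ¬v2} — v4 is true.
  11. {v7, v1} — v7 is true.
  12. {¬v3, ¬v2} — ¬v3 is true.
  13. {¬v4, ¬v5} — ¬v5 is true.
  14. {v5, v6} — v6 is true.
  15. {¬v4, v2} — v2 is true.
  16. {v9, v5, ¬v7} — v9 is true.
  17. {v2, v5, v8} — v2 is true.
  18. {¬v1, v3} — ¬v1 is true.
  19. {v2, ¬v1} — v2 is true.
  20. {v9, v7, ¬v5} — v9 is true.
  21. {¬v3, v7, v1} — ¬v3 is true.
  22. {¬v7, ¬v3, v2} — v2 is true.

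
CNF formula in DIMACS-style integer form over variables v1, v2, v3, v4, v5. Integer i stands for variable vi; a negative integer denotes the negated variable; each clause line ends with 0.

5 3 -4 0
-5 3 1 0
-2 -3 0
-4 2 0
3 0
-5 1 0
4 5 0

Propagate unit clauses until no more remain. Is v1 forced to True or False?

(v3) is a unit clause: v3 = True.
(¬v3 ∨ ¬v2) with v3 = True leaves only ¬v2, so v2 = False.
(¬v4 ∨ v2) with v2 = False leaves only ¬v4, so v4 = False.
(v4 ∨ v5): since v4 = False, the clause reduces to (v5). v5 = True.
From (v1 ∨ ¬v5) and v5 = True: v1 = True.

True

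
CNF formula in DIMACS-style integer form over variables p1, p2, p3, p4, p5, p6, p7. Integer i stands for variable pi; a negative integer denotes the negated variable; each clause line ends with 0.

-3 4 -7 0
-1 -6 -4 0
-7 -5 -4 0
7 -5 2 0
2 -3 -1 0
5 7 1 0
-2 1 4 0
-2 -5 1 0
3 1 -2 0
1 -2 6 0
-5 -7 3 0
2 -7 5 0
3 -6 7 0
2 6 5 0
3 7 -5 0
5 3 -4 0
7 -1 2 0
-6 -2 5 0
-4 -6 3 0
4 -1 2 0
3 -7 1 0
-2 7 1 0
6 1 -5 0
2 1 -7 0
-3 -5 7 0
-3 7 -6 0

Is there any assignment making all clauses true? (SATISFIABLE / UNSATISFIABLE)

SATISFIABLE

Set p1 = True and propagate.
For the remaining variables, p2 = True, p3 = True, p4 = False, p5 = False, p6 = False, p7 = False works.
So p1=T  p2=T  p3=T  p4=F  p5=F  p6=F  p7=F is a satisfying assignment.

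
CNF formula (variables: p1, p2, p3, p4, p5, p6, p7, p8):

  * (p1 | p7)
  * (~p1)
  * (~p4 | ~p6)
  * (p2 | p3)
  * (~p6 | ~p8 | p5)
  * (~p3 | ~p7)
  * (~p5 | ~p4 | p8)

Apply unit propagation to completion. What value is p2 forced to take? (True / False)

(~p1) stands alone — p1 = False.
(p7 | p1) with p1 = False leaves only p7, so p7 = True.
(~p3 | ~p7): since p7 = True, the clause reduces to (~p3). p3 = False.
From (p2 | p3) and p3 = False: p2 = True.

True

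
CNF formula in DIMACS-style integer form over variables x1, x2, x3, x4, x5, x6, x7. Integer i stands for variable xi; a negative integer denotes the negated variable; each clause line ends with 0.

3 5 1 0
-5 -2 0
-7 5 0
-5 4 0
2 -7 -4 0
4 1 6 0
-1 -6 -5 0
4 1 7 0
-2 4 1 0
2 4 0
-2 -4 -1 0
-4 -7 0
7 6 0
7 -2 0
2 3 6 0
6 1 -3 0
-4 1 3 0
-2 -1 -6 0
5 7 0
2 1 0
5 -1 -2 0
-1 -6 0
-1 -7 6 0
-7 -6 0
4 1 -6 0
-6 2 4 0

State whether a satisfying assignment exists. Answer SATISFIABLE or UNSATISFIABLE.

UNSATISFIABLE

x1 = True:
  propagation gives x6=False, x7=True; an empty clause results — contradiction.
x1 = False:
  propagation gives x2=True, x5=False, x3=True, x7=False; an empty clause results — contradiction.
Every branch closes, so no satisfying assignment exists.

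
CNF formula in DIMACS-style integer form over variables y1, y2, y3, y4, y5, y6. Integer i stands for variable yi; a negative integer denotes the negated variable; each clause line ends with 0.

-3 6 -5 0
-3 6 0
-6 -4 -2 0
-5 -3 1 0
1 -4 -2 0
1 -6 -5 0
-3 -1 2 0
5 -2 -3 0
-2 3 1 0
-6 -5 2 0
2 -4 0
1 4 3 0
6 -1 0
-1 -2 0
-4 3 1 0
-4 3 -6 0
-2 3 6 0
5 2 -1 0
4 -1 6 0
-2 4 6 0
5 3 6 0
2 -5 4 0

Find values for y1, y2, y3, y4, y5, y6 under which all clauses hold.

y1=F, y2=F, y3=T, y4=F, y5=F, y6=T

Check each clause:
  1. (y6 | ~y3 | ~y5) — ~y5 is true.
  2. (~y3 | y6) — y6 is true.
  3. (~y6 | ~y2 | ~y4) — ~y4 is true.
  4. (~y3 | y1 | ~y5) — ~y5 is true.
  5. (~y2 | ~y4 | y1) — ~y4 is true.
  6. (y1 | ~y6 | ~y5) — ~y5 is true.
  7. (~y1 | y2 | ~y3) — ~y1 is true.
  8. (~y2 | ~y3 | y5) — ~y2 is true.
  9. (~y2 | y3 | y1) — y3 is true.
  10. (~y5 | y2 | ~y6) — ~y5 is true.
  11. (y2 | ~y4) — ~y4 is true.
  12. (y3 | y1 | y4) — y3 is true.
  13. (~y1 | y6) — y6 is true.
  14. (~y1 | ~y2) — ~y1 is true.
  15. (~y4 | y3 | y1) — y3 is true.
  16. (~y6 | ~y4 | y3) — y3 is true.
  17. (~y2 | y3 | y6) — y3 is true.
  18. (y2 | y5 | ~y1) — ~y1 is true.
  19. (y4 | ~y1 | y6) — ~y1 is true.
  20. (~y2 | y6 | y4) — y6 is true.
  21. (y5 | y6 | y3) — y3 is true.
  22. (~y5 | y4 | y2) — ~y5 is true.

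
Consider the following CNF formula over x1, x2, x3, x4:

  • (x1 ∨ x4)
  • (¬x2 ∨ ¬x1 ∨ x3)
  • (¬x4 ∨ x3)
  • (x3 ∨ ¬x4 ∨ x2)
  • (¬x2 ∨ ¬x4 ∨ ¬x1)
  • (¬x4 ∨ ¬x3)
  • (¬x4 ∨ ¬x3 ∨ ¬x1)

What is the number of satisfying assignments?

3

Satisfying assignments:
  x1=T x2=F x3=F x4=F
  x1=T x2=F x3=T x4=F
  x1=T x2=T x3=T x4=F
That's 3 in total.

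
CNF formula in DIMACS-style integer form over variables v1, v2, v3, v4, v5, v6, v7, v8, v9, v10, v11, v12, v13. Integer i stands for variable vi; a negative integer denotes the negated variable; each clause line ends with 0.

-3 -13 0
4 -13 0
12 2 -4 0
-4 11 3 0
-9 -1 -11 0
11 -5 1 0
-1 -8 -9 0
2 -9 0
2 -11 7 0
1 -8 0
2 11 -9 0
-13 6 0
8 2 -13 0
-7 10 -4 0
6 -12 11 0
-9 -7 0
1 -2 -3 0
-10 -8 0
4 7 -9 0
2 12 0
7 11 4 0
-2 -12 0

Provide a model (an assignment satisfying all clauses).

v1 = 1  v2 = 0  v3 = 1  v4 = 0  v5 = 0  v6 = 0  v7 = 1  v8 = 1  v9 = 0  v10 = 0  v11 = 1  v12 = 1  v13 = 0

Pure literal: v5 appears only negated; assign v5 = False.
Pure literal: v9 appears only negated; assign v9 = False.
Set v1 = True and propagate.
The remaining clauses are satisfied by v2 = False, v3 = True, v4 = False, v6 = False, v7 = True, v8 = True, v10 = False, v11 = True, v12 = True, v13 = False.
Every clause has at least one true literal under this assignment.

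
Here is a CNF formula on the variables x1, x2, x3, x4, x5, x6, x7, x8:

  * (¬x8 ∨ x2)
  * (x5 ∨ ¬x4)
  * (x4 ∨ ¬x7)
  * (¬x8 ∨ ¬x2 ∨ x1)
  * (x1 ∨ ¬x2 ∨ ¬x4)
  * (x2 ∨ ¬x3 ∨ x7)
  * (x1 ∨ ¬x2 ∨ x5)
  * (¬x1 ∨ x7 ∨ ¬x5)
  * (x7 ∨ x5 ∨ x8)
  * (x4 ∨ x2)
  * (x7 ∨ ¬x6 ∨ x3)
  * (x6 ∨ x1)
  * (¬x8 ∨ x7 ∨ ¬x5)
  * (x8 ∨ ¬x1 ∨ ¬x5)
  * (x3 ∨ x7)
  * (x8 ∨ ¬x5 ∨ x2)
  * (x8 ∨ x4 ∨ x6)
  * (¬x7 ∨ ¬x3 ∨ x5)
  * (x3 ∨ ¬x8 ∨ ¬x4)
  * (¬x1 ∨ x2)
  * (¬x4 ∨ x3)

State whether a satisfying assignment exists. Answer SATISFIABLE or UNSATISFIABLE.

SATISFIABLE

Set x1 = True and propagate.
  then x2 is forced to True.
Try x3 = True.
For the remaining variables, x4 = True, x5 = True, x6 = False, x7 = True, x8 = True works.
Every clause has at least one true literal under this assignment.
So x1=T, x2=T, x3=T, x4=T, x5=T, x6=F, x7=T, x8=T is a satisfying assignment.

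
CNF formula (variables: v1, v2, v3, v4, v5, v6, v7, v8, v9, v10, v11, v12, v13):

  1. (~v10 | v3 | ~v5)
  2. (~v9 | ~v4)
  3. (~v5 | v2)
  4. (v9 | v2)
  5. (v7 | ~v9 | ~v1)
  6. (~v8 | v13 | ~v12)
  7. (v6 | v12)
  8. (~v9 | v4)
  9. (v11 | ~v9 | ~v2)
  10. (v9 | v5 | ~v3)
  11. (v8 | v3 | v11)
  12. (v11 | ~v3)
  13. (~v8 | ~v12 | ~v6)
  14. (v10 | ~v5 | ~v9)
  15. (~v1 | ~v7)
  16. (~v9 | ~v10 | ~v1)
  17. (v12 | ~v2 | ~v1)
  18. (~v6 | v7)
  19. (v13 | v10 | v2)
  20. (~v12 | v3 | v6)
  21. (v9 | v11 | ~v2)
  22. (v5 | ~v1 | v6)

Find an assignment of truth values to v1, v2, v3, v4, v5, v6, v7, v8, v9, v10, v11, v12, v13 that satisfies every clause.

v1=F, v2=T, v3=F, v4=F, v5=T, v6=T, v7=T, v8=F, v9=F, v10=F, v11=T, v12=F, v13=T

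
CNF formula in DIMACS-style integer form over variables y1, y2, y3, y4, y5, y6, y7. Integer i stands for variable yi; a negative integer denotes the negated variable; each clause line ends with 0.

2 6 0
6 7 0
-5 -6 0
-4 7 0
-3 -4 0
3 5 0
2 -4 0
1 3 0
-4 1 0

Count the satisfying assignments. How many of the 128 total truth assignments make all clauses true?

14

Split on y4, then y3.
  y4=T, y3=T: a clause becomes empty — 0.
  y4=T, y3=F: remaining (y1,y2,y5,y6,y7) ∈ {(T,T,T,F,T)} — 1.
  y4=F, y3=T: y1 free; 6 ways for (y2,y5,y6,y7) × 2^1 = 12.
  y4=F, y3=F: remaining (y1,y2,y5,y6,y7) ∈ {(T,T,T,F,T)} — 1.
Total: 0 + 1 + 12 + 1 = 14.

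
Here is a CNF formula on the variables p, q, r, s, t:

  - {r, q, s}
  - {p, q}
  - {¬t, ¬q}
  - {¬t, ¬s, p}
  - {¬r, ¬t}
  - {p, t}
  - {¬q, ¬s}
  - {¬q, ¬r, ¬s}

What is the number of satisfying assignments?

6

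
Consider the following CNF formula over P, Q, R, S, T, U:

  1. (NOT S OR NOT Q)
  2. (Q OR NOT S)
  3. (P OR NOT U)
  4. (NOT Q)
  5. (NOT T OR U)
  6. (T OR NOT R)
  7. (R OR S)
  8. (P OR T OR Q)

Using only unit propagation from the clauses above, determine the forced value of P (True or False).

Unit clause (NOT Q) sets Q = False.
(NOT S OR Q): since Q = False, the clause reduces to (NOT S). S = False.
From (R OR S) and S = False: R = True.
(NOT R OR T): since R = True, the clause reduces to (T). T = True.
(U OR NOT T): since T = True, the clause reduces to (U). U = True.
(P OR NOT U) with U = True leaves only P, so P = True.

True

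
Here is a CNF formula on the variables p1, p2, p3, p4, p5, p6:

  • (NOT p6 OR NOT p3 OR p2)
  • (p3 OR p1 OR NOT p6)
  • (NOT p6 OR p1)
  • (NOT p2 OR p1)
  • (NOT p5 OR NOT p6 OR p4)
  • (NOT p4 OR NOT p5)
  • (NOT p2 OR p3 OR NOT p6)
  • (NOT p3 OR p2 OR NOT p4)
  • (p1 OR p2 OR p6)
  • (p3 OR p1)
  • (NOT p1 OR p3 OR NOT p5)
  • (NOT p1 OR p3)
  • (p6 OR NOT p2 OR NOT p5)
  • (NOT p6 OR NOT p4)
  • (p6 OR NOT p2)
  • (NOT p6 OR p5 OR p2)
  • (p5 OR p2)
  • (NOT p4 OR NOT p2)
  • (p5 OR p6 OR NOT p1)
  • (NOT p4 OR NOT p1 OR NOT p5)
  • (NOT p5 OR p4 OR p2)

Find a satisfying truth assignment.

p1 = T, p2 = T, p3 = T, p4 = F, p5 = F, p6 = T

Branch on p1: take p1 = True.
  then p3 is forced to True.
Set p2 = True and propagate.
  then p6 is forced to True.
  then p4 is forced to False.
  then p5 is forced to False.
Every clause has at least one true literal under this assignment.
Check each clause:
  1. (p2 OR NOT p6 OR NOT p3) — p2 is true.
  2. (p3 OR p1 OR NOT p6) — p1 is true.
  3. (NOT p6 OR p1) — p1 is true.
  4. (NOT p2 OR p1) — p1 is true.
  5. (NOT p5 OR NOT p6 OR p4) — NOT p5 is true.
  6. (NOT p5 OR NOT p4) — NOT p5 is true.
  7. (NOT p2 OR p3 OR NOT p6) — p3 is true.
  8. (NOT p3 OR p2 OR NOT p4) — p2 is true.
  9. (p6 OR p2 OR p1) — p1 is true.
  10. (p1 OR p3) — p1 is true.
  11. (NOT p5 OR NOT p1 OR p3) — p3 is true.
  12. (p3 OR NOT p1) — p3 is true.
  13. (NOT p5 OR NOT p2 OR p6) — NOT p5 is true.
  14. (NOT p6 OR NOT p4) — NOT p4 is true.
  15. (p6 OR NOT p2) — p6 is true.
  16. (NOT p6 OR p2 OR p5) — p2 is true.
  17. (p2 OR p5) — p2 is true.
  18. (NOT p4 OR NOT p2) — NOT p4 is true.
  19. (p5 OR NOT p1 OR p6) — p6 is true.
  20. (NOT p4 OR NOT p5 OR NOT p1) — NOT p5 is true.
  21. (p2 OR NOT p5 OR p4) — p2 is true.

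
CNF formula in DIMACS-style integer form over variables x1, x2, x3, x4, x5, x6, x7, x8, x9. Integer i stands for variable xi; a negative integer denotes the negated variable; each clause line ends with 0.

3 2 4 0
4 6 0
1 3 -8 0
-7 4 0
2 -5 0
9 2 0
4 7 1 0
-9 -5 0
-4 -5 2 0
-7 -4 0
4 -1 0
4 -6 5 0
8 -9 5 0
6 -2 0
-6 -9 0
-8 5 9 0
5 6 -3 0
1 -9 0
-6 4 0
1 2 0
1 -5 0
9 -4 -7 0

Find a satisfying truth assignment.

x1=1, x2=1, x3=0, x4=1, x5=1, x6=1, x7=0, x8=0, x9=0

Check each clause:
  1. (x4 OR x2 OR x3) — x2 is true.
  2. (x4 OR x6) — x4 is true.
  3. (NOT x8 OR x1 OR x3) — NOT x8 is true.
  4. (x4 OR NOT x7) — NOT x7 is true.
  5. (x2 OR NOT x5) — x2 is true.
  6. (x9 OR x2) — x2 is true.
  7. (x1 OR x4 OR x7) — x1 is true.
  8. (NOT x9 OR NOT x5) — NOT x9 is true.
  9. (NOT x4 OR NOT x5 OR x2) — x2 is true.
  10. (NOT x7 OR NOT x4) — NOT x7 is true.
  11. (x4 OR NOT x1) — x4 is true.
  12. (x5 OR NOT x6 OR x4) — x4 is true.
  13. (NOT x9 OR x8 OR x5) — x5 is true.
  14. (NOT x2 OR x6) — x6 is true.
  15. (NOT x6 OR NOT x9) — NOT x9 is true.
  16. (NOT x8 OR x5 OR x9) — NOT x8 is true.
  17. (NOT x3 OR x6 OR x5) — NOT x3 is true.
  18. (NOT x9 OR x1) — x1 is true.
  19. (NOT x6 OR x4) — x4 is true.
  20. (x2 OR x1) — x1 is true.
  21. (NOT x5 OR x1) — x1 is true.
  22. (NOT x7 OR x9 OR NOT x4) — NOT x7 is true.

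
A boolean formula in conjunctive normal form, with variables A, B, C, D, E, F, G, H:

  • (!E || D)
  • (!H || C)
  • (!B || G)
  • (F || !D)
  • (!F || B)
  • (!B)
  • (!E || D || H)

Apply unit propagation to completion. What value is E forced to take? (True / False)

False

(!B) stands alone — B = False.
From (!F || B) and B = False: F = False.
In (!D || F), F is now false; !D must hold, so D = False.
From (D || !E) and D = False: E = False.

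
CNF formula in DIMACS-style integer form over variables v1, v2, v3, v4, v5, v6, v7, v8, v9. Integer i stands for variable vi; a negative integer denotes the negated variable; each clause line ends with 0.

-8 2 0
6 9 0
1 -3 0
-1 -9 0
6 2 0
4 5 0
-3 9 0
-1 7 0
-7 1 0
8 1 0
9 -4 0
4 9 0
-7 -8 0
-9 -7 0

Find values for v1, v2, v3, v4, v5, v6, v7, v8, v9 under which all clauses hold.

v1=0, v2=1, v3=0, v4=1, v5=1, v6=1, v7=0, v8=1, v9=1

Pure literal: v2 appears only positively; assign v2 = True.
v3 occurs only negated in the remaining clauses — set v3 = False.
Branch on v1: take v1 = False.
  then v7 is forced to False.
  then v8 is forced to True.
For the remaining variables, v4 = True, v5 = True, v6 = True, v9 = True works.
Every clause has at least one true literal under this assignment.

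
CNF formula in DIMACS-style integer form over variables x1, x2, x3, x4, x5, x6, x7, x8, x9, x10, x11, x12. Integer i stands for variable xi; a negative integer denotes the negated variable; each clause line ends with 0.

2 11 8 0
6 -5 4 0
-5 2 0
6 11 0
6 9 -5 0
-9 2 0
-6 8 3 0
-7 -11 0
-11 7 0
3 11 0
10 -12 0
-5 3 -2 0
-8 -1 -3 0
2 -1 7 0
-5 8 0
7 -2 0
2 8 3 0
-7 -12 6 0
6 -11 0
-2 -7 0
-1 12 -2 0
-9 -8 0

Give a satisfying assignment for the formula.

x1 occurs only negated in the remaining clauses — set x1 = False.
Pure literal: x5 appears only negated; assign x5 = False.
Try x2 = False.
  then x9 is forced to False.
Branch on x3: take x3 = True.
Branch on x6: take x6 = True.
For the remaining variables, x4 = False, x7 = True, x8 = True, x10 = True, x11 = False, x12 = False works.

x1 = F, x2 = F, x3 = T, x4 = F, x5 = F, x6 = T, x7 = T, x8 = T, x9 = F, x10 = T, x11 = F, x12 = F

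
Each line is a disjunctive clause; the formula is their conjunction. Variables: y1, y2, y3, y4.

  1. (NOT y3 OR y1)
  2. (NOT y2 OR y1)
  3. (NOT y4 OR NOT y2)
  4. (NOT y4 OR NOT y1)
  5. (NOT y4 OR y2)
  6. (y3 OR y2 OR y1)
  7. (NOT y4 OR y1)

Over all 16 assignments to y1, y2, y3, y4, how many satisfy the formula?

4

The models are:
  y1=T y2=F y3=F y4=F
  y1=T y2=F y3=T y4=F
  y1=T y2=T y3=F y4=F
  y1=T y2=T y3=T y4=F
Count: 4.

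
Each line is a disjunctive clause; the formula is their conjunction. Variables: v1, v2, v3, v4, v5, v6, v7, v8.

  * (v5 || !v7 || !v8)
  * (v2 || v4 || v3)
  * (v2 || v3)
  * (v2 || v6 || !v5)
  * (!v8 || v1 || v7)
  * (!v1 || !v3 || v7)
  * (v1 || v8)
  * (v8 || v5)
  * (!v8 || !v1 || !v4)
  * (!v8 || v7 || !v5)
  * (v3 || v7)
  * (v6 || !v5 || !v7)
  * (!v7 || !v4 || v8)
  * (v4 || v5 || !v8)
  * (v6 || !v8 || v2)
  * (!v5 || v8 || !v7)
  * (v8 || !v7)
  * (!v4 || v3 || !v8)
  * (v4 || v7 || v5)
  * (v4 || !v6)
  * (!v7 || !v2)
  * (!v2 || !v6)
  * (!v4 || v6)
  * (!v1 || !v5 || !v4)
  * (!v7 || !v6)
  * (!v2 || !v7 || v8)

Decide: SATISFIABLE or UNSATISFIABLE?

v7 = True:
  propagation gives v8=True, v5=True, v6=True; an empty clause results — contradiction.
v7 = False:
  propagation gives v3=True, v1=False, v8=False; an empty clause results — contradiction.
Every branch closes, so no satisfying assignment exists.

UNSATISFIABLE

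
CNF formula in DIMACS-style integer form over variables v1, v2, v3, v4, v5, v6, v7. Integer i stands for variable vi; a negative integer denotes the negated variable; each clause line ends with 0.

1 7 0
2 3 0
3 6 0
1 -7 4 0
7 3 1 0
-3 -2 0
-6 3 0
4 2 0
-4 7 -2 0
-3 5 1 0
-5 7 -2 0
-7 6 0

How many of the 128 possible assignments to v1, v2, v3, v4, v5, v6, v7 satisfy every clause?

7

Satisfying assignments:
  v1=0 v2=0 v3=1 v4=1 v5=1 v6=1 v7=1
  v1=1 v2=0 v3=1 v4=1 v5=0 v6=0 v7=0
  v1=1 v2=0 v3=1 v4=1 v5=0 v6=1 v7=0
  v1=1 v2=0 v3=1 v4=1 v5=0 v6=1 v7=1
  v1=1 v2=0 v3=1 v4=1 v5=1 v6=0 v7=0
  v1=1 v2=0 v3=1 v4=1 v5=1 v6=1 v7=0
  v1=1 v2=0 v3=1 v4=1 v5=1 v6=1 v7=1
That's 7 in total.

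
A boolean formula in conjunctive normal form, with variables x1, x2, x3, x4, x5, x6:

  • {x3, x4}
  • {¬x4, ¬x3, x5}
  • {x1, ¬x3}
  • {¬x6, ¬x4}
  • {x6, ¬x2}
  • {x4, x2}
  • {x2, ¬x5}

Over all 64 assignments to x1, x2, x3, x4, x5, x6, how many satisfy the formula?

4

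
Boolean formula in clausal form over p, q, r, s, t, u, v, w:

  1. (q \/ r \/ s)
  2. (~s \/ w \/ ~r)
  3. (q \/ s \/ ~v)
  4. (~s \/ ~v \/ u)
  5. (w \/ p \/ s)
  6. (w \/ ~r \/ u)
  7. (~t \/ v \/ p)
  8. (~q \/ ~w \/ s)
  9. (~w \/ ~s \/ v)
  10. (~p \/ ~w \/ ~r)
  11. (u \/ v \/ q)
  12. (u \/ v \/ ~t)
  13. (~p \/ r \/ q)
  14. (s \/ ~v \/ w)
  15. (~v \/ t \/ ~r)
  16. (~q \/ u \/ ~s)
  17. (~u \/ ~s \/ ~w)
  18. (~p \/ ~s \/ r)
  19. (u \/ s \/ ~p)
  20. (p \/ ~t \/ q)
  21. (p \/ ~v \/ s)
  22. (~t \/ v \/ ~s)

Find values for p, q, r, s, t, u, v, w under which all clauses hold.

Set p = True and propagate.
Branch on q: take q = False.
  then r is forced to True.
  then w is forced to False.
  then s is forced to False.
  then v is forced to False.
  then u is forced to True.
t is now unconstrained; take t = False.
Every clause has at least one true literal under this assignment.

p=T  q=F  r=T  s=F  t=F  u=T  v=F  w=F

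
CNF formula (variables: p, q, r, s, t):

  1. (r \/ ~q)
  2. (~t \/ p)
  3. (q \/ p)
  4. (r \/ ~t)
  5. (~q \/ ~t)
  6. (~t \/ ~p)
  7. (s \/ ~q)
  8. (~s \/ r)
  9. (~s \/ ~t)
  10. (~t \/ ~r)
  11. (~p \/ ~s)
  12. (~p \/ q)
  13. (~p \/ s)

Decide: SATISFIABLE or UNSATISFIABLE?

SATISFIABLE

Pure literal: t appears only negated; assign t = False.
Try p = False.
  then q is forced to True.
  then r is forced to True.
  then s is forced to True.
So p=False, q=True, r=True, s=True, t=False is a satisfying assignment.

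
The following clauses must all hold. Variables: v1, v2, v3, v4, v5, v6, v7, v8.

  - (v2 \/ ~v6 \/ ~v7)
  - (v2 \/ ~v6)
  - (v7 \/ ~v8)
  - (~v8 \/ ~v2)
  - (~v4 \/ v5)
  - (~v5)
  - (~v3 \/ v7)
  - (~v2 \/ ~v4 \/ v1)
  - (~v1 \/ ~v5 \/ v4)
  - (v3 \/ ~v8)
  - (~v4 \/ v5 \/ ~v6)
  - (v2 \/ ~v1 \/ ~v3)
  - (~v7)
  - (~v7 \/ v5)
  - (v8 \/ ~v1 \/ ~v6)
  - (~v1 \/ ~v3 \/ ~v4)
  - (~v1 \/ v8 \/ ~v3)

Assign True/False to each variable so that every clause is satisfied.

(~v5) is a unit clause, so v5 = False.
Unit propagation: (~v4) forces v4 = False.
(~v7) is a unit clause, so v7 = False.
(~v8) is a unit clause, so v8 = False.
Unit propagation: (~v3) forces v3 = False.
v6 occurs only negated in the remaining clauses — set v6 = False.
v1, v2 are now unconstrained; take v1 = True, v2 = False.
Check each clause:
  1. (~v6 \/ v2 \/ ~v7) — ~v7 is true.
  2. (v2 \/ ~v6) — ~v6 is true.
  3. (v7 \/ ~v8) — ~v8 is true.
  4. (~v8 \/ ~v2) — ~v8 is true.
  5. (~v4 \/ v5) — ~v4 is true.
  6. (~v5) — ~v5 is true.
  7. (v7 \/ ~v3) — ~v3 is true.
  8. (v1 \/ ~v2 \/ ~v4) — v1 is true.
  9. (v4 \/ ~v5 \/ ~v1) — ~v5 is true.
  10. (~v8 \/ v3) — ~v8 is true.
  11. (v5 \/ ~v6 \/ ~v4) — ~v6 is true.
  12. (~v1 \/ v2 \/ ~v3) — ~v3 is true.
  13. (~v7) — ~v7 is true.
  14. (~v7 \/ v5) — ~v7 is true.
  15. (~v6 \/ v8 \/ ~v1) — ~v6 is true.
  16. (~v1 \/ ~v4 \/ ~v3) — ~v4 is true.
  17. (v8 \/ ~v1 \/ ~v3) — ~v3 is true.

v1 = T, v2 = F, v3 = F, v4 = F, v5 = F, v6 = F, v7 = F, v8 = F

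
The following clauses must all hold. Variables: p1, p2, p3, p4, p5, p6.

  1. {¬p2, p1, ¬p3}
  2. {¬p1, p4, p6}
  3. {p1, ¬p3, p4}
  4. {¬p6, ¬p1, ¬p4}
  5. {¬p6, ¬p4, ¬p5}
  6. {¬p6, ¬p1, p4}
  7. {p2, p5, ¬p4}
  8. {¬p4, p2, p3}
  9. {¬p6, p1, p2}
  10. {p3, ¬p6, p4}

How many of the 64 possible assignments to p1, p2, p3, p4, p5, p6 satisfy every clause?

Case analysis on p4 and p1:
  p4=T, p1=T: 5 of the 16 assignments to (p2,p3,p5,p6) work.
  p4=T, p1=F: remaining (p2,p3,p5,p6) ∈ {(F,T,T,F); (T,F,F,F); (T,F,F,T); (T,F,T,F)} — 4.
  p4=F, p1=T: a clause becomes empty — 0.
  p4=F, p1=F: remaining (p2,p3,p5,p6) ∈ {(F,F,F,F); (F,F,T,F); (T,F,F,F); (T,F,T,F)} — 4.
Total: 5 + 4 + 0 + 4 = 13.

13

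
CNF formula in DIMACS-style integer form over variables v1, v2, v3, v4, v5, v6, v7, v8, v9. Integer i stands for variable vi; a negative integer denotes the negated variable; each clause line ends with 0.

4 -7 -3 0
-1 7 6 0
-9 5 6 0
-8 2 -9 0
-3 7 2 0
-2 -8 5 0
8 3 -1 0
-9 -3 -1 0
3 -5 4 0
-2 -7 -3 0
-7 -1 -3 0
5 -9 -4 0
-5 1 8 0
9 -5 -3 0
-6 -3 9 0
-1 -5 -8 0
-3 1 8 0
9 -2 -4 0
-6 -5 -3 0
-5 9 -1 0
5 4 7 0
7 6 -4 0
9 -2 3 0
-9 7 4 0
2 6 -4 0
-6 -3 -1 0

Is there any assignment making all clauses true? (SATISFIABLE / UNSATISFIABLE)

Branch on v1: take v1 = False.
The remaining clauses are satisfied by v2 = False, v3 = False, v4 = True, v5 = False, v6 = True, v7 = False, v8 = False, v9 = False.
Every clause has at least one true literal under this assignment.
So v1 = 0, v2 = 0, v3 = 0, v4 = 1, v5 = 0, v6 = 1, v7 = 0, v8 = 0, v9 = 0 is a satisfying assignment.

SATISFIABLE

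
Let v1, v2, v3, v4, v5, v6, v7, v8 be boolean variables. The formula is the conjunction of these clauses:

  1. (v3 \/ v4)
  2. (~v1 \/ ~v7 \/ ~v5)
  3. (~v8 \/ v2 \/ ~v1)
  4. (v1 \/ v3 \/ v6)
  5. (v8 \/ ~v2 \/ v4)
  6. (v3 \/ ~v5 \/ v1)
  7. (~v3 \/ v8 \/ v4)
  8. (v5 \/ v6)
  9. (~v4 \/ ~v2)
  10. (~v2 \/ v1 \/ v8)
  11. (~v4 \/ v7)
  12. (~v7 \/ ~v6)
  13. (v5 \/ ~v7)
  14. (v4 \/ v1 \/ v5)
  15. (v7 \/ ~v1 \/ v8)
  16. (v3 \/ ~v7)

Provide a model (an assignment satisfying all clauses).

Set v1 = False and propagate.
Branch on v2: take v2 = True.
  then v4 is forced to False.
  then v3 is forced to True.
  then v8 is forced to True.
  then v5 is forced to True.
Branch on v6: take v6 = True.
  then v7 is forced to False.
Every clause has at least one true literal under this assignment.

v1 = 0, v2 = 1, v3 = 1, v4 = 0, v5 = 1, v6 = 1, v7 = 0, v8 = 1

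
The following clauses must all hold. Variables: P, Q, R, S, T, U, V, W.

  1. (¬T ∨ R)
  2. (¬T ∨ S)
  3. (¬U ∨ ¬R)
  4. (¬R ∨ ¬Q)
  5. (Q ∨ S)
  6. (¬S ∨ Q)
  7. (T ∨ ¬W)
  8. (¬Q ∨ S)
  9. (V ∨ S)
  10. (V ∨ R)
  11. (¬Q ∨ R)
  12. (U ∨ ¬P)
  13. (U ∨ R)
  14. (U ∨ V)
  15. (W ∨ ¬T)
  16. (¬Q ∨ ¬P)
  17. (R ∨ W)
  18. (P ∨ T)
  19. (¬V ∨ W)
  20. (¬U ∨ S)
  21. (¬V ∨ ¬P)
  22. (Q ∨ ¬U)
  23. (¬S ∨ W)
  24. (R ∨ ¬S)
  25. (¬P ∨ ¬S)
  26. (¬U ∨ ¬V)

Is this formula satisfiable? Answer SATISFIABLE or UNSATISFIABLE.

UNSATISFIABLE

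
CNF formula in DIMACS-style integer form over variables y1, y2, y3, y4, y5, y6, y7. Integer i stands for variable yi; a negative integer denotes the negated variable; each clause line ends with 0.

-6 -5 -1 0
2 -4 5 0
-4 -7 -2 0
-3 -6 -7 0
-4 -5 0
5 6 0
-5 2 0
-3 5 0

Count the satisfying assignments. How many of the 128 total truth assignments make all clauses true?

21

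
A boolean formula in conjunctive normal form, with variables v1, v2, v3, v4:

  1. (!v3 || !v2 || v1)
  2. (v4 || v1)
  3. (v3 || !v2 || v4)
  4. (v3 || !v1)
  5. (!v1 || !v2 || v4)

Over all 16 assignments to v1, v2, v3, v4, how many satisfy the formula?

6

The models are:
  v1=0 v2=0 v3=0 v4=1
  v1=0 v2=0 v3=1 v4=1
  v1=0 v2=1 v3=0 v4=1
  v1=1 v2=0 v3=1 v4=0
  v1=1 v2=0 v3=1 v4=1
  v1=1 v2=1 v3=1 v4=1
That's 6 in total.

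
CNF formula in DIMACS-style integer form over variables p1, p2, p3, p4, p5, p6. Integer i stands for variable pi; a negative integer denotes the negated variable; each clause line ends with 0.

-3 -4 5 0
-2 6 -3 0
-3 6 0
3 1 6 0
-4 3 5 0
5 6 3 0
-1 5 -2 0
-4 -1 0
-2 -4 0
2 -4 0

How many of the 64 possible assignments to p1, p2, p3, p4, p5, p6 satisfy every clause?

Split on p3, then p4.
  p3=T, p4=T: a clause becomes empty — 0.
  p3=T, p4=F: 7 of the 16 assignments to (p1,p2,p5,p6) work.
  p3=F, p4=T: a clause becomes empty — 0.
  p3=F, p4=F: 9 of the 16 assignments to (p1,p2,p5,p6) work.
Total: 0 + 7 + 0 + 9 = 16.

16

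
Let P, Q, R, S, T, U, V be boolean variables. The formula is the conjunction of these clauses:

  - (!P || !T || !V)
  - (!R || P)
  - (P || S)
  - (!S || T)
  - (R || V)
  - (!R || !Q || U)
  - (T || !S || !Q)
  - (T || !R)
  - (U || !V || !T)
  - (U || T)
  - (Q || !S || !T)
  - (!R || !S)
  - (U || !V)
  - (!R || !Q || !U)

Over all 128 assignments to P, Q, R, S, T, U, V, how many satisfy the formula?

Satisfying assignments:
  P=F Q=T R=F S=T T=T U=T V=T
  P=T Q=F R=F S=F T=F U=T V=T
  P=T Q=F R=T S=F T=T U=F V=F
  P=T Q=F R=T S=F T=T U=T V=F
  P=T Q=T R=F S=F T=F U=T V=T
Count: 5.

5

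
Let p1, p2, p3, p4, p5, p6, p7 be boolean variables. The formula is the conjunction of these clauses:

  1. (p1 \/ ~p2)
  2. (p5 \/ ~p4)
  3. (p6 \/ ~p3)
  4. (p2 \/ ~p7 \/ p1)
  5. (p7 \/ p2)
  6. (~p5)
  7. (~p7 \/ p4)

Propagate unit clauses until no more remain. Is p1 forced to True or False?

True

(~p5) stands alone — p5 = False.
(~p4 \/ p5) with p5 = False leaves only ~p4, so p4 = False.
In (p4 \/ ~p7), p4 is now false; ~p7 must hold, so p7 = False.
(p2 \/ p7): since p7 = False, the clause reduces to (p2). p2 = True.
From (~p2 \/ p1) and p2 = True: p1 = True.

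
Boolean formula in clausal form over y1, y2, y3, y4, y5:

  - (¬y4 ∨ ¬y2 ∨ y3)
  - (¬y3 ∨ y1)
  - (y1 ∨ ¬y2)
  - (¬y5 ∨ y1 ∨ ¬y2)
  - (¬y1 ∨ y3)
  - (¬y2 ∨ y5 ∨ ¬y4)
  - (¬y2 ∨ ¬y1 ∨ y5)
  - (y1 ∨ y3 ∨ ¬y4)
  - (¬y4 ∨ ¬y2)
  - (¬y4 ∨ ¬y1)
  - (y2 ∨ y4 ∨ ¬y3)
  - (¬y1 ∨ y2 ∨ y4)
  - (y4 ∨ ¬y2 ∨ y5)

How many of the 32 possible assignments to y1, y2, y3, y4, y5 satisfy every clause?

Satisfying assignments:
  y1=F y2=F y3=F y4=F y5=F
  y1=F y2=F y3=F y4=F y5=T
  y1=T y2=T y3=T y4=F y5=T
Count: 3.

3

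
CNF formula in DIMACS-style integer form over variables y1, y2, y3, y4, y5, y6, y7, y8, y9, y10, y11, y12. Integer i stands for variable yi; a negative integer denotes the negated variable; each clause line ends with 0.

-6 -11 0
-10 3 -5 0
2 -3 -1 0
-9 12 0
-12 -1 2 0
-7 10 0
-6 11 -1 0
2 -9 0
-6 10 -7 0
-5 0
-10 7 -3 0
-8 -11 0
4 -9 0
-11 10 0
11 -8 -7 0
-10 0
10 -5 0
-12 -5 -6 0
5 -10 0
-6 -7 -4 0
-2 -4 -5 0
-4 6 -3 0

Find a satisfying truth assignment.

y1=True, y2=False, y3=False, y4=False, y5=False, y6=False, y7=False, y8=True, y9=False, y10=False, y11=False, y12=False

Check each clause:
  1. (NOT y11 OR NOT y6) — NOT y6 is true.
  2. (NOT y5 OR NOT y10 OR y3) — NOT y10 is true.
  3. (NOT y3 OR y2 OR NOT y1) — NOT y3 is true.
  4. (y12 OR NOT y9) — NOT y9 is true.
  5. (NOT y1 OR y2 OR NOT y12) — NOT y12 is true.
  6. (NOT y7 OR y10) — NOT y7 is true.
  7. (NOT y6 OR y11 OR NOT y1) — NOT y6 is true.
  8. (NOT y9 OR y2) — NOT y9 is true.
  9. (NOT y7 OR NOT y6 OR y10) — NOT y7 is true.
  10. (NOT y5) — NOT y5 is true.
  11. (NOT y3 OR NOT y10 OR y7) — NOT y3 is true.
  12. (NOT y11 OR NOT y8) — NOT y11 is true.
  13. (NOT y9 OR y4) — NOT y9 is true.
  14. (NOT y11 OR y10) — NOT y11 is true.
  15. (y11 OR NOT y8 OR NOT y7) — NOT y7 is true.
  16. (NOT y10) — NOT y10 is true.
  17. (y10 OR NOT y5) — NOT y5 is true.
  18. (NOT y6 OR NOT y5 OR NOT y12) — NOT y6 is true.
  19. (NOT y10 OR y5) — NOT y10 is true.
  20. (NOT y4 OR NOT y7 OR NOT y6) — NOT y7 is true.
  21. (NOT y5 OR NOT y4 OR NOT y2) — NOT y5 is true.
  22. (NOT y3 OR y6 OR NOT y4) — NOT y4 is true.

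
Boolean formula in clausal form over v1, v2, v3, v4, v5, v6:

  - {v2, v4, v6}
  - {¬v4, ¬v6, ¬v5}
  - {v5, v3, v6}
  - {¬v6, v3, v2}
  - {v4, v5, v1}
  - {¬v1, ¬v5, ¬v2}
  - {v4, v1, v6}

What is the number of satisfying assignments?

24

Split on v6, then v4.
  v6=1, v4=1: v1 free; 3 ways for (v2,v3,v5) × 2^1 = 6.
  v6=1, v4=0: 7 of the 16 assignments to (v1,v2,v3,v5) work.
  v6=0, v4=1: 10 of the 16 assignments to (v1,v2,v3,v5) work.
  v6=0, v4=0: remaining (v1,v2,v3,v5) ∈ {(1,1,1,0)} — 1.
Total: 6 + 7 + 10 + 1 = 24.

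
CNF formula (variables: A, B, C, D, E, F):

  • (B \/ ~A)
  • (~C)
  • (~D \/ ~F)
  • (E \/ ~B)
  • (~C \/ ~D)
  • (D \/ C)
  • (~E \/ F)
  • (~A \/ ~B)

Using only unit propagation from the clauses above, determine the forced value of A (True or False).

False

(~C) stands alone — C = False.
In (D \/ C), C is now false; D must hold, so D = True.
(~D \/ ~F): since D = True, the clause reduces to (~F). F = False.
In (~E \/ F), F is now false; ~E must hold, so E = False.
(~B \/ E): since E = False, the clause reduces to (~B). B = False.
From (B \/ ~A) and B = False: A = False.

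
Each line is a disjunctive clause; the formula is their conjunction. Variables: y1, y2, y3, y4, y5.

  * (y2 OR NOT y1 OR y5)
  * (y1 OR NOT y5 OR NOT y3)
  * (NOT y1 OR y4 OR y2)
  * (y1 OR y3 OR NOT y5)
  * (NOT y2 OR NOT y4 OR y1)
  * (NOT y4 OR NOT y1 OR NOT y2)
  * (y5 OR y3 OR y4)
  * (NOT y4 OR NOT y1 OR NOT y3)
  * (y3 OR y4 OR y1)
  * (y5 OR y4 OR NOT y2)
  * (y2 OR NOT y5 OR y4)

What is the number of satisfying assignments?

6

Satisfying assignments:
  y1=0 y2=0 y3=0 y4=1 y5=0
  y1=0 y2=0 y3=1 y4=0 y5=0
  y1=0 y2=0 y3=1 y4=1 y5=0
  y1=1 y2=0 y3=0 y4=1 y5=1
  y1=1 y2=1 y3=0 y4=0 y5=1
  y1=1 y2=1 y3=1 y4=0 y5=1
That's 6 in total.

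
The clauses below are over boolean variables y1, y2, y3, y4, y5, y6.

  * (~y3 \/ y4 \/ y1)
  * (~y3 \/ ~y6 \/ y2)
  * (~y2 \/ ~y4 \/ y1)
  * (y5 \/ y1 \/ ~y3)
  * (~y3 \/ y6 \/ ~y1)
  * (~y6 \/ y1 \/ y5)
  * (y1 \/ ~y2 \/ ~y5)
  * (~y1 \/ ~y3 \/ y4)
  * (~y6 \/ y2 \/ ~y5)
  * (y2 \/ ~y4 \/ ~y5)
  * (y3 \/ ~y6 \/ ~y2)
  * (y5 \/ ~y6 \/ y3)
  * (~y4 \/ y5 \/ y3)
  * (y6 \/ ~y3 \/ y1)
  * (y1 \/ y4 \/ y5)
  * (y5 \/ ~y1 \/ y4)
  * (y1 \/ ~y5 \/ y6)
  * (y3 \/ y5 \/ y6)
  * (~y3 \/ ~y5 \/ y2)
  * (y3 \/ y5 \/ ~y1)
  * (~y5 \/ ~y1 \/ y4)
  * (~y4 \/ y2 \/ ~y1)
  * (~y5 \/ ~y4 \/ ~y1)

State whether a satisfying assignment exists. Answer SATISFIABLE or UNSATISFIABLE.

SATISFIABLE

Try y1 = True.
Try y2 = True.
Set y3 = True and propagate.
  then y6 is forced to True.
  then y4 is forced to True.
  then y5 is forced to False.
So y1=True, y2=True, y3=True, y4=True, y5=False, y6=True is a satisfying assignment.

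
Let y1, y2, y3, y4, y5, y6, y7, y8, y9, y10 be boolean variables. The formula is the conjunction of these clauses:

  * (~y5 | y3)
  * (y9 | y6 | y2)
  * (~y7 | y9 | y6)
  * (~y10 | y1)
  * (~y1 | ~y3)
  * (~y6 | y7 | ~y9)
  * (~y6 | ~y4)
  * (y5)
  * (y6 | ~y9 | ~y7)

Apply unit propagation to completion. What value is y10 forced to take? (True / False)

False

Unit clause (y5) sets y5 = True.
In (~y5 | y3), ~y5 is now false; y3 must hold, so y3 = True.
(~y3 | ~y1) with y3 = True leaves only ~y1, so y1 = False.
From (~y10 | y1) and y1 = False: y10 = False.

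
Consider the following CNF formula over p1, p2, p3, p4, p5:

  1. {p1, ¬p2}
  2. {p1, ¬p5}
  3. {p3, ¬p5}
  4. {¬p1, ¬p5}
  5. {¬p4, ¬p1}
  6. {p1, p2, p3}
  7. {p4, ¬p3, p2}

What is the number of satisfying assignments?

4

The models are:
  p1=0 p2=0 p3=1 p4=1 p5=0
  p1=1 p2=0 p3=0 p4=0 p5=0
  p1=1 p2=1 p3=0 p4=0 p5=0
  p1=1 p2=1 p3=1 p4=0 p5=0
Count: 4.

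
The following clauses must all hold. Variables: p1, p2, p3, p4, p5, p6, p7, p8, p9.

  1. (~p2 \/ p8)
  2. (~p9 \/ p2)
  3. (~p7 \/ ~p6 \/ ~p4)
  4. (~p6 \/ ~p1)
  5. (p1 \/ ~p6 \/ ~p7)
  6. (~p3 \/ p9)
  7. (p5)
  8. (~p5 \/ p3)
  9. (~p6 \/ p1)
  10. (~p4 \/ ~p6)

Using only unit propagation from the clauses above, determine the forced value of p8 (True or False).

True

(p5) is a unit clause: p5 = True.
(~p5 \/ p3): since p5 = True, the clause reduces to (p3). p3 = True.
(~p3 \/ p9): since p3 = True, the clause reduces to (p9). p9 = True.
(~p9 \/ p2) with p9 = True leaves only p2, so p2 = True.
From (~p2 \/ p8) and p2 = True: p8 = True.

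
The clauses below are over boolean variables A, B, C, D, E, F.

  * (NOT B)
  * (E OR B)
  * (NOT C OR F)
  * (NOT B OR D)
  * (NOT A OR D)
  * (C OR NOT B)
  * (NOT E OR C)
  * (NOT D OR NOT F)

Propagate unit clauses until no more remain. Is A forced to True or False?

False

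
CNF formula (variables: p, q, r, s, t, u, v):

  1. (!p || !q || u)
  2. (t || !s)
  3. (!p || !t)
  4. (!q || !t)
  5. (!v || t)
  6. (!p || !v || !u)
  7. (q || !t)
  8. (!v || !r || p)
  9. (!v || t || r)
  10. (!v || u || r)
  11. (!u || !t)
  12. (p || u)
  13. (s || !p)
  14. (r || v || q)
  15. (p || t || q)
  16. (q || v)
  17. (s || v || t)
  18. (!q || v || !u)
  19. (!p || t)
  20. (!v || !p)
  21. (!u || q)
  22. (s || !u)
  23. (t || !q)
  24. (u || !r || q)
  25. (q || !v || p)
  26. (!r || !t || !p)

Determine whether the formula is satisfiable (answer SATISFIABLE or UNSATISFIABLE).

UNSATISFIABLE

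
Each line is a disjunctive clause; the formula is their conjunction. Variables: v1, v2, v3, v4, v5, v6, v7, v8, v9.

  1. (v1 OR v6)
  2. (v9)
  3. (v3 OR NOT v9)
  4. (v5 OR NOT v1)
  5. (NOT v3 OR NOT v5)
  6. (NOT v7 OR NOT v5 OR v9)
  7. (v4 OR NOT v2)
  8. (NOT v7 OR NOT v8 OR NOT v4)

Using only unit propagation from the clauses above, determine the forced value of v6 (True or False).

True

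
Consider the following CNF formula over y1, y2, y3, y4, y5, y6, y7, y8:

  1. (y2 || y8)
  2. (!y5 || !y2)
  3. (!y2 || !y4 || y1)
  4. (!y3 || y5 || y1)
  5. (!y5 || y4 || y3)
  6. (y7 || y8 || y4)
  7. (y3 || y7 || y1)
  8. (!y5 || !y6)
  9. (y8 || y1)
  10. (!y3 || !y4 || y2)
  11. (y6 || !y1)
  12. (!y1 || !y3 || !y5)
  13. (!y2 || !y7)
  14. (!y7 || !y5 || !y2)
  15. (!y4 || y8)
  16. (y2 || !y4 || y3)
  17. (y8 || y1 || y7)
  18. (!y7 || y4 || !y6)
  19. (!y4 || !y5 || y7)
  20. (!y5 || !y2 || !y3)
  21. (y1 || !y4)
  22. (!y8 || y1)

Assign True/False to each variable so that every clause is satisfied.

y1 = T, y2 = F, y3 = T, y4 = F, y5 = F, y6 = T, y7 = F, y8 = T

Set y1 = True and propagate.
  then y6 is forced to True.
  then y5 is forced to False.
Try y2 = False.
  then y8 is forced to True.
Set y3 = True and propagate.
  then y4 is forced to False.
  then y7 is forced to False.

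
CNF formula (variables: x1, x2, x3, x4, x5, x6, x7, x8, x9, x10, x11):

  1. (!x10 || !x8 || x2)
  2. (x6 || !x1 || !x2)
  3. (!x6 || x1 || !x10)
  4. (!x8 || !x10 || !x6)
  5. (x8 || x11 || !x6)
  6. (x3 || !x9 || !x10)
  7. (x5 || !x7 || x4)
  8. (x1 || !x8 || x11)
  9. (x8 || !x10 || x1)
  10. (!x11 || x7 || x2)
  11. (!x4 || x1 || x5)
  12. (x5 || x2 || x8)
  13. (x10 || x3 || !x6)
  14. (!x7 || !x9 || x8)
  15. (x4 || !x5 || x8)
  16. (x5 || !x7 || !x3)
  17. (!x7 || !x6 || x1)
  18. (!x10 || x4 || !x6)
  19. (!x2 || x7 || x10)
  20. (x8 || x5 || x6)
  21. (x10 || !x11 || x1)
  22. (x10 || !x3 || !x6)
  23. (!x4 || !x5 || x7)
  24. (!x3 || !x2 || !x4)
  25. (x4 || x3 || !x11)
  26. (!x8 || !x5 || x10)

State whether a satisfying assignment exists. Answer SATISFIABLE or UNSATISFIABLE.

SATISFIABLE

x9 occurs only negated in the remaining clauses — set x9 = False.
Try x1 = False.
Branch on x2: take x2 = False.
Set x3 = False and propagate.
For the remaining variables, x4 = True, x5 = True, x6 = False, x7 = True, x8 = False, x10 = False, x11 = False works.
So x1=F, x2=F, x3=F, x4=T, x5=T, x6=F, x7=T, x8=F, x9=F, x10=F, x11=F is a satisfying assignment.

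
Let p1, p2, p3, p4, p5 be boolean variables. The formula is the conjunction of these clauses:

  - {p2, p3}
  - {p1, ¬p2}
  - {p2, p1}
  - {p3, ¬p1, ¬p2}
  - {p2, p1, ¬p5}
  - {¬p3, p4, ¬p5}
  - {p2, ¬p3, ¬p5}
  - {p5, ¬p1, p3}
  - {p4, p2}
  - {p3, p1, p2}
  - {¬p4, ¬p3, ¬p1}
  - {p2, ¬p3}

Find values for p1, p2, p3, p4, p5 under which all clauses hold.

p1=T, p2=T, p3=T, p4=F, p5=F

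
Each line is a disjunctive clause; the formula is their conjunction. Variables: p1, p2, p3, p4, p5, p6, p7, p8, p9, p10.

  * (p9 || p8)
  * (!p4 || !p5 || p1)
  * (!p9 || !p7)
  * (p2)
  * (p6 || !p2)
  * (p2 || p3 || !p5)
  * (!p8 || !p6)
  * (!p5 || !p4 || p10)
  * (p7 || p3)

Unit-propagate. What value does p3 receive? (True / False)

True

(p2) is a unit clause: p2 = True.
From (!p2 || p6) and p2 = True: p6 = True.
(!p8 || !p6): since p6 = True, the clause reduces to (!p8). p8 = False.
(p8 || p9) with p8 = False leaves only p9, so p9 = True.
In (!p9 || !p7), !p9 is now false; !p7 must hold, so p7 = False.
From (p7 || p3) and p7 = False: p3 = True.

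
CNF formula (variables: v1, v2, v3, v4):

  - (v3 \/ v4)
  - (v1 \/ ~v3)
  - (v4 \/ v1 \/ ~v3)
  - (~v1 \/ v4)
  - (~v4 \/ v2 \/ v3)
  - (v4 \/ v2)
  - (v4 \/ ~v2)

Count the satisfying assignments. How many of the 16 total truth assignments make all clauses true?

4

Satisfying assignments:
  v1=F v2=T v3=F v4=T
  v1=T v2=F v3=T v4=T
  v1=T v2=T v3=F v4=T
  v1=T v2=T v3=T v4=T
Count: 4.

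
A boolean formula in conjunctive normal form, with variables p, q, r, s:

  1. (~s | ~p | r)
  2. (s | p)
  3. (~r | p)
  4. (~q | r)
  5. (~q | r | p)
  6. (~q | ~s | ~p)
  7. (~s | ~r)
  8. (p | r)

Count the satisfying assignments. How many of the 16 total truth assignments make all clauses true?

The models are:
  p=1 q=0 r=0 s=0
  p=1 q=0 r=1 s=0
  p=1 q=1 r=1 s=0
That's 3 in total.

3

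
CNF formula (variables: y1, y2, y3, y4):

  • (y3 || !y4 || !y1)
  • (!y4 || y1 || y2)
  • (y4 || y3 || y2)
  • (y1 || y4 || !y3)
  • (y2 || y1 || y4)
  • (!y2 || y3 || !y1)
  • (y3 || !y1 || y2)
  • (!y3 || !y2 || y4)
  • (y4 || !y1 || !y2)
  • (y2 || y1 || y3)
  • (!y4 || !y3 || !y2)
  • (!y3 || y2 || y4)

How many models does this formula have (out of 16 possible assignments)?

3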